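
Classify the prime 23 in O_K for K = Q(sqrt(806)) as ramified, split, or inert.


K = Q(sqrt(806)). Since d mod 4 = 2, disc(K) = 3224.
Check p | disc: 3224 mod 23 = 4.
p does not divide disc. Compute Legendre symbol (d/p):
1^((23-1)/2) mod 23 = 1
(d/p) = 1, so p splits: (p) = P*P' with e=1, f=1, g=2.
Therefore p is split.

split


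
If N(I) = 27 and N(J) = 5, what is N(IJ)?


N(IJ) = N(I) * N(J)
= 27 * 5
= 135

135


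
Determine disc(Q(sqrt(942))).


For K = Q(sqrt(d)) with d squarefree: disc(K) = d if d = 1 mod 4, and disc(K) = 4d if d = 2 or 3 mod 4.
Here d = 942, and d mod 4 = 2.
d = 2 mod 4, not 1 (O_K = Z[sqrt(d)]), so disc(K) = 4d = 4 * (942) = 3768

3768


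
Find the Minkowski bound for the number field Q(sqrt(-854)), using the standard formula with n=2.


d = -854, d mod 4 = 2, so disc(K) = 4d = -3416; |disc(K)| = 3416
Imaginary quadratic field, so n = 2, s = r2 = 1, r1 = 0
M = (n!/n^n) * (4/pi)^s * sqrt(|disc(K)|) = (2!/2^2) * (4/pi)^1 * sqrt(3416)
= 0.5 * 1.273240 * 58.446557
= 37.2082

37.2082


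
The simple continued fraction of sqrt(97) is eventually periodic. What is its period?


Run the CF algorithm for sqrt(97).
a_0 = floor(sqrt(97)) = 9; set m_0=0, q_0=1.
Recurrence: m' = q*a - m,  q' = (d - m'^2)/q,  a' = floor((a_0 + m')/q').
  step 1: m=9, q=16, a=1
  step 2: m=7, q=3, a=5
  step 3: m=8, q=11, a=1
  step 4: m=3, q=8, a=1
  step 5: m=5, q=9, a=1
  step 6: m=4, q=9, a=1
  step 7: m=5, q=8, a=1
  step 8: m=3, q=11, a=1
  step 9: m=8, q=3, a=5
  step 10: m=7, q=16, a=1
  step 11: m=9, q=1, a=18
a_11 = 2*a_0 = 18, so the period closes here.
sqrt(97) = [9; 1, 5, 1, 1, 1, 1, 1, 1, 5, 1, 18]
Period length = 11

11


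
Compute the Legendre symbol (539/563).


p = 563 is prime, so compute (539/563) with the reciprocity algorithm (Jacobi-symbol steps: pull out 2s via (2/n), flip via reciprocity, reduce):
  reciprocity: (539/563) -> -(563/539)
  reduce: (24/539)
  pull out 2: (2/539) = -1  (since 539 mod 8 = 3)
  pull out 2: (2/539) = -1  (since 539 mod 8 = 3)
  pull out 2: (2/539) = -1  (since 539 mod 8 = 3)
  reciprocity: (3/539) -> -(539/3)
  reduce: (2/3)
  pull out 2: (2/3) = -1  (since 3 mod 8 = 3)
  (1/3) = 1
Product of signs = 1
(539/563) = 1

1


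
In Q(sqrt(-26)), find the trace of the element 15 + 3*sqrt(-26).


Tr(a + b*sqrt(d)) = (a + b*sqrt(d)) + (a - b*sqrt(d)) = 2a
= 2 * (15)
= 30

30


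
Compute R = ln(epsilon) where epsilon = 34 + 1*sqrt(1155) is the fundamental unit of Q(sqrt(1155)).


epsilon = 34 + 1*sqrt(1155)
= 67.9853
R = ln(67.9853)
= 4.2193

4.2193


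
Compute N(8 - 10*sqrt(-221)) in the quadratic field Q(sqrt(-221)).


N(a + b*sqrt(d)) = a^2 - d*b^2
= (8)^2 - (-221)*(-10)^2
= 64 + 22100
= 22164

22164


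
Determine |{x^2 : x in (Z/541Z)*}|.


For prime p, the number of non-zero quadratic residues is (p-1)/2.
= (541-1)/2
= 270

270


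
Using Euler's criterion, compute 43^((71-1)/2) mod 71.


p = 71 is prime and the exponent is (p-1)/2 = 35, so by Euler's criterion 43^35 = (43/71) = +1 or -1 mod 71.
Compute by square-and-multiply:
  35 = 32 + 2 + 1 (binary 100011)
  Repeated squaring mod 71: 43^1 = 43, 43^2 = 3, 43^4 = 9, 43^8 = 10, 43^16 = 29, 43^32 = 60
  43^35 = 43^32 * 43^2 * 43^1 = 60 * 3 * 43 mod 71
    60 * 3 = 180 = 38 mod 71
    38 * 43 = 1634 = 1 mod 71
  43^35 = 1 mod 71
Result 1: 43 is a quadratic residue mod 71.
43^35 mod 71 = 1

1


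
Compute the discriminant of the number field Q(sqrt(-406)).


For K = Q(sqrt(d)) with d squarefree: disc(K) = d if d = 1 mod 4, and disc(K) = 4d if d = 2 or 3 mod 4.
Here d = -406, and d mod 4 = 2.
d = 2 mod 4, not 1 (O_K = Z[sqrt(d)]), so disc(K) = 4d = 4 * (-406) = -1624

-1624


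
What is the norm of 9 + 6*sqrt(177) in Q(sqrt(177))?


N(a + b*sqrt(d)) = a^2 - d*b^2
= (9)^2 - (177)*(6)^2
= 81 - 6372
= -6291

-6291


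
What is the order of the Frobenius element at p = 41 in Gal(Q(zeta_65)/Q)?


The Frobenius at p in Gal(Q(zeta_n)/Q) = (Z/nZ)* is the class of p, so its order is ord_65(41), the smallest k >= 1 with 41^k = 1 mod 65.
n = 65 = 5 * 13, phi(65) = 48; the order divides phi(n).
Divisors of 48: 1, 2, 3, 4, 6, 8, 12, 16, 24, 48
Repeated squaring mod 65: 41^1 = 41, 41^2 = 56, 41^4 = 16, 41^8 = 61, 41^16 = 16, 41^32 = 61
Test divisors in increasing order:
  k=1: 41^1 = 41 mod 65
  k=2: 41^2 = 56 mod 65
  k=3: 41^3 = 56 * 41 = 21 mod 65
  k=4: 41^4 = 16 mod 65
  k=6: 41^6 = 16 * 56 = 51 mod 65
  k=8: 41^8 = 61 mod 65
  k=12: 41^12 = 61 * 16 = 1 mod 65  <- first divisor giving 1
Order = 12

12


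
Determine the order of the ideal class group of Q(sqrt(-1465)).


K = Q(sqrt(-1465)). d mod 4 = 3, so D = disc(K) = 4d = -5860
h(K) equals the number of primitive reduced positive-definite forms (a, b, c) = a*x^2 + b*x*y + c*y^2 with b^2 - 4ac = D,
where reduced means |b| <= a <= c, with b >= 0 whenever |b| = a or a = c, and primitive means gcd(a, b, c) = 1.
Reduced forces 3a^2 <= |D| = 5860, so 1 <= a <= 44; b must have the parity of D, and c = (b^2 - D)/(4a) must be an integer >= a.
Enumerate a = 1..44, b in [-a, a]:
  a=1: (1, 0, 1465)  [1]
  a=2: (2, 2, 733)  [1]
  a=3..4: none
  a=5: (5, 0, 293)  [1]
  a=6..9: none
  a=10: (10, 10, 149)  [1]
  a=11: (11, -6, 134), (11, 6, 134)  [2]
  a=12: none
  a=13: (13, -4, 113), (13, 4, 113)  [2]
  a=14..18: none
  a=19: (19, -12, 79), (19, 12, 79)  [2]
  a=20..21: none
  a=22: (22, -6, 67), (22, 6, 67)  [2]
  a=23..25: none
  a=26: (26, -22, 61), (26, 22, 61)  [2]
  a=27..37: none
  a=38: (38, -26, 43), (38, 26, 43)  [2]
  a=39..44: none
Total reduced forms: 1 + 1 + 1 + 1 + 2 + 2 + 2 + 2 + 2 + 2 = 16
h = 16

16


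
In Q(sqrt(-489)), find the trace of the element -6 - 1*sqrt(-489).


Tr(a + b*sqrt(d)) = (a + b*sqrt(d)) + (a - b*sqrt(d)) = 2a
= 2 * (-6)
= -12

-12


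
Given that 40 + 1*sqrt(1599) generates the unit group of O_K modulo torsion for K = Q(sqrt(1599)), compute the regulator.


epsilon = 40 + 1*sqrt(1599)
= 79.9875
R = ln(79.9875)
= 4.3819

4.3819


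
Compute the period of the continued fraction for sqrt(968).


Run the CF algorithm for sqrt(968).
a_0 = floor(sqrt(968)) = 31; set m_0=0, q_0=1.
Recurrence: m' = q*a - m,  q' = (d - m'^2)/q,  a' = floor((a_0 + m')/q').
  step 1: m=31, q=7, a=8
  step 2: m=25, q=49, a=1
  step 3: m=24, q=8, a=6
  step 4: m=24, q=49, a=1
  step 5: m=25, q=7, a=8
  step 6: m=31, q=1, a=62
a_6 = 2*a_0 = 62, so the period closes here.
sqrt(968) = [31; 8, 1, 6, 1, 8, 62]
Period length = 6

6


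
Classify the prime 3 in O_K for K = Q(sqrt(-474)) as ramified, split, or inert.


K = Q(sqrt(-474)). Since d mod 4 = 2, disc(K) = -1896.
Check p | disc: -1896 mod 3 = 0.
p divides disc, so p ramifies: (p) = P^2 with e=2, f=1, g=1.
Therefore p is ramified.

ramified


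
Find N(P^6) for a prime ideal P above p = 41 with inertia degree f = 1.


N(P^a) = p^(a*f)
= 41^(6*1)
= 41^6
= 4750104241

4750104241


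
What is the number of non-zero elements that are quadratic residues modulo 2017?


For prime p, the number of non-zero quadratic residues is (p-1)/2.
= (2017-1)/2
= 1008

1008


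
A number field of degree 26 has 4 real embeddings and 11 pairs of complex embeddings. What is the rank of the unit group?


By Dirichlet's unit theorem:
rank = r1 + r2 - 1
= 4 + 11 - 1
= 14

14


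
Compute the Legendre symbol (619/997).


p = 997 is prime, so compute (619/997) with the reciprocity algorithm (Jacobi-symbol steps: pull out 2s via (2/n), flip via reciprocity, reduce):
  reciprocity: (619/997) -> +(997/619)
  reduce: (378/619)
  pull out 2: (2/619) = -1  (since 619 mod 8 = 3)
  reciprocity: (189/619) -> +(619/189)
  reduce: (52/189)
  pull out 2: (2/189) = -1  (since 189 mod 8 = 5)
  pull out 2: (2/189) = -1  (since 189 mod 8 = 5)
  reciprocity: (13/189) -> +(189/13)
  reduce: (7/13)
  reciprocity: (7/13) -> +(13/7)
  reduce: (6/7)
  pull out 2: (2/7) = +1  (since 7 mod 8 = 7)
  reciprocity: (3/7) -> -(7/3)
  reduce: (1/3)
  (1/3) = 1
Product of signs = 1
(619/997) = 1

1


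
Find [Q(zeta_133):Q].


The degree equals Euler's totient phi(133).
133 = 7 * 19
phi(133) = 108

108


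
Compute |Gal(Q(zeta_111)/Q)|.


|Gal(Q(zeta_111)/Q)| = phi(111)
= 72

72


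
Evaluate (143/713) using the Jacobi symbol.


Compute (143/713) via quadratic reciprocity:
  reciprocity: (143/713) -> +(713/143)
  reduce: (141/143)
  reciprocity: (141/143) -> +(143/141)
  reduce: (2/141)
  pull out 2: (2/141) = -1  (since 141 mod 8 = 5)
  (1/141) = 1
Product of signs = -1

-1


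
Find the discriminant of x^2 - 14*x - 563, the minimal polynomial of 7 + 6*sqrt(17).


The element 7 + 6*sqrt(17) has minimal polynomial:
x^2 - 14*x - 563
Discriminant = (-14)^2 - 4*(-563)
= 196 + 2252
= 2448

2448


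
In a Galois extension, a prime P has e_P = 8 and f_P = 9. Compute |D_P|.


|D_P| = e * f
= 8 * 9
= 72

72


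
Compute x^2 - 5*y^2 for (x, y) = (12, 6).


x^2 - d*y^2
= 12^2 - 5*6^2
= 144 - 180
= -36

-36


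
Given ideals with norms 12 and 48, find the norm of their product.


N(IJ) = N(I) * N(J)
= 12 * 48
= 576

576


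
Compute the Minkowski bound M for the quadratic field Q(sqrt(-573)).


d = -573, d mod 4 = 3, so disc(K) = 4d = -2292; |disc(K)| = 2292
Imaginary quadratic field, so n = 2, s = r2 = 1, r1 = 0
M = (n!/n^n) * (4/pi)^s * sqrt(|disc(K)|) = (2!/2^2) * (4/pi)^1 * sqrt(2292)
= 0.5 * 1.273240 * 47.874837
= 30.4781

30.4781


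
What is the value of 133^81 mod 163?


p = 163 is prime and the exponent is (p-1)/2 = 81, so by Euler's criterion 133^81 = (133/163) = +1 or -1 mod 163.
Compute by square-and-multiply:
  81 = 64 + 16 + 1 (binary 1010001)
  Repeated squaring mod 163: 133^1 = 133, 133^2 = 85, 133^4 = 53, 133^8 = 38, 133^16 = 140, 133^32 = 40, 133^64 = 133
  133^81 = 133^64 * 133^16 * 133^1 = 133 * 140 * 133 mod 163
    133 * 140 = 18620 = 38 mod 163
    38 * 133 = 5054 = 1 mod 163
  133^81 = 1 mod 163
Result 1: 133 is a quadratic residue mod 163.
133^81 mod 163 = 1

1


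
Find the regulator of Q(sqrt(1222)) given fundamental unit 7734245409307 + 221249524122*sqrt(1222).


epsilon = 7734245409307 + 221249524122*sqrt(1222)
= 1.5468e+13
R = ln(1.5468e+13)
= 30.3698

30.3698


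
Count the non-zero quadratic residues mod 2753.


For prime p, the number of non-zero quadratic residues is (p-1)/2.
= (2753-1)/2
= 1376

1376


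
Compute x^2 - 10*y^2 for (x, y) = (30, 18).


x^2 - d*y^2
= 30^2 - 10*18^2
= 900 - 3240
= -2340

-2340


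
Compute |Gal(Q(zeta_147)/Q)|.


|Gal(Q(zeta_147)/Q)| = phi(147)
= 84

84


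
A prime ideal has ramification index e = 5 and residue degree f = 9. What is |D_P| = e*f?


|D_P| = e * f
= 5 * 9
= 45

45


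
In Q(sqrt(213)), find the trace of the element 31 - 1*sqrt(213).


Tr(a + b*sqrt(d)) = (a + b*sqrt(d)) + (a - b*sqrt(d)) = 2a
= 2 * (31)
= 62

62


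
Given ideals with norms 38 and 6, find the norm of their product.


N(IJ) = N(I) * N(J)
= 38 * 6
= 228

228


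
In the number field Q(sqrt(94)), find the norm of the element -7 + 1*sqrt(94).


N(a + b*sqrt(d)) = a^2 - d*b^2
= (-7)^2 - (94)*(1)^2
= 49 - 94
= -45

-45


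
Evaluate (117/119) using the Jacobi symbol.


Compute (117/119) via quadratic reciprocity:
  reciprocity: (117/119) -> +(119/117)
  reduce: (2/117)
  pull out 2: (2/117) = -1  (since 117 mod 8 = 5)
  (1/117) = 1
Product of signs = -1

-1


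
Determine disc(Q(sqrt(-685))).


For K = Q(sqrt(d)) with d squarefree: disc(K) = d if d = 1 mod 4, and disc(K) = 4d if d = 2 or 3 mod 4.
Here d = -685, and d mod 4 = 3.
d = 3 mod 4, not 1 (O_K = Z[sqrt(d)]), so disc(K) = 4d = 4 * (-685) = -2740

-2740


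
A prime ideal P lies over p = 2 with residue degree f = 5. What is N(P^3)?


N(P^a) = p^(a*f)
= 2^(3*5)
= 2^15
= 32768

32768


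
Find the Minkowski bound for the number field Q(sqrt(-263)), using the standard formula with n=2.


d = -263, d mod 4 = 1, so disc(K) = d = -263; |disc(K)| = 263
Imaginary quadratic field, so n = 2, s = r2 = 1, r1 = 0
M = (n!/n^n) * (4/pi)^s * sqrt(|disc(K)|) = (2!/2^2) * (4/pi)^1 * sqrt(263)
= 0.5 * 1.273240 * 16.217275
= 10.3242

10.3242


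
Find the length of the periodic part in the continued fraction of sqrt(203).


Run the CF algorithm for sqrt(203).
a_0 = floor(sqrt(203)) = 14; set m_0=0, q_0=1.
Recurrence: m' = q*a - m,  q' = (d - m'^2)/q,  a' = floor((a_0 + m')/q').
  step 1: m=14, q=7, a=4
  step 2: m=14, q=1, a=28
a_2 = 2*a_0 = 28, so the period closes here.
sqrt(203) = [14; 4, 28]
Period length = 2

2


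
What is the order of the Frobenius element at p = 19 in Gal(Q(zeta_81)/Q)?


The Frobenius at p in Gal(Q(zeta_n)/Q) = (Z/nZ)* is the class of p, so its order is ord_81(19), the smallest k >= 1 with 19^k = 1 mod 81.
n = 81 = 3^4, phi(81) = 54; the order divides phi(n).
Divisors of 54: 1, 2, 3, 6, 9, 18, 27, 54
Repeated squaring mod 81: 19^1 = 19, 19^2 = 37, 19^4 = 73, 19^8 = 64, 19^16 = 46, 19^32 = 10
Test divisors in increasing order:
  k=1: 19^1 = 19 mod 81
  k=2: 19^2 = 37 mod 81
  k=3: 19^3 = 37 * 19 = 55 mod 81
  k=6: 19^6 = 73 * 37 = 28 mod 81
  k=9: 19^9 = 64 * 19 = 1 mod 81  <- first divisor giving 1
Order = 9

9


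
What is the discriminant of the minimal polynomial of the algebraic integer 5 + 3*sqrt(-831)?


The element 5 + 3*sqrt(-831) has minimal polynomial:
x^2 - 10*x + 7504
Discriminant = (-10)^2 - 4*(7504)
= 100 - 30016
= -29916

-29916


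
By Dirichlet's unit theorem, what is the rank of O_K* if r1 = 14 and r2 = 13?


By Dirichlet's unit theorem:
rank = r1 + r2 - 1
= 14 + 13 - 1
= 26

26


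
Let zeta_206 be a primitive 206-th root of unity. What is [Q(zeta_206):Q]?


The degree equals Euler's totient phi(206).
206 = 2 * 103
phi(206) = 102

102


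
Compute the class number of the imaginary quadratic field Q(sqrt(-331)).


K = Q(sqrt(-331)). d mod 4 = 1, so D = disc(K) = d = -331
h(K) equals the number of primitive reduced positive-definite forms (a, b, c) = a*x^2 + b*x*y + c*y^2 with b^2 - 4ac = D,
where reduced means |b| <= a <= c, with b >= 0 whenever |b| = a or a = c, and primitive means gcd(a, b, c) = 1.
Reduced forces 3a^2 <= |D| = 331, so 1 <= a <= 10; b must have the parity of D, and c = (b^2 - D)/(4a) must be an integer >= a.
Enumerate a = 1..10, b in [-a, a]:
  a=1: (1, 1, 83)  [1]
  a=2..4: none
  a=5: (5, -3, 17), (5, 3, 17)  [2]
  a=6..10: none
Total reduced forms: 1 + 2 = 3
h = 3

3


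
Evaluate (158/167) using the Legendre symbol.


p = 167 is prime, so compute (158/167) with the reciprocity algorithm (Jacobi-symbol steps: pull out 2s via (2/n), flip via reciprocity, reduce):
  pull out 2: (2/167) = +1  (since 167 mod 8 = 7)
  reciprocity: (79/167) -> -(167/79)
  reduce: (9/79)
  reciprocity: (9/79) -> +(79/9)
  reduce: (7/9)
  reciprocity: (7/9) -> +(9/7)
  reduce: (2/7)
  pull out 2: (2/7) = +1  (since 7 mod 8 = 7)
  (1/7) = 1
Product of signs = -1
(158/167) = -1

-1


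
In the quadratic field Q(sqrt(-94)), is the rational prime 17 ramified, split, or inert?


K = Q(sqrt(-94)). Since d mod 4 = 2, disc(K) = -376.
Check p | disc: -376 mod 17 = 15.
p does not divide disc. Compute Legendre symbol (d/p):
8^((17-1)/2) mod 17 = 1
(d/p) = 1, so p splits: (p) = P*P' with e=1, f=1, g=2.
Therefore p is split.

split


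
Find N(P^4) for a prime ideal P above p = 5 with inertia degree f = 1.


N(P^a) = p^(a*f)
= 5^(4*1)
= 5^4
= 625

625


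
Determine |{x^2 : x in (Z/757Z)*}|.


For prime p, the number of non-zero quadratic residues is (p-1)/2.
= (757-1)/2
= 378

378


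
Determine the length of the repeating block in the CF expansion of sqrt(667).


Run the CF algorithm for sqrt(667).
a_0 = floor(sqrt(667)) = 25; set m_0=0, q_0=1.
Recurrence: m' = q*a - m,  q' = (d - m'^2)/q,  a' = floor((a_0 + m')/q').
  step 1: m=25, q=42, a=1
  step 2: m=17, q=9, a=4
  step 3: m=19, q=34, a=1
  step 4: m=15, q=13, a=3
  step 5: m=24, q=7, a=7
  step 6: m=25, q=6, a=8
  step 7: m=23, q=23, a=2
  step 8: m=23, q=6, a=8
  step 9: m=25, q=7, a=7
  step 10: m=24, q=13, a=3
  step 11: m=15, q=34, a=1
  step 12: m=19, q=9, a=4
  step 13: m=17, q=42, a=1
  step 14: m=25, q=1, a=50
a_14 = 2*a_0 = 50, so the period closes here.
sqrt(667) = [25; 1, 4, 1, 3, 7, 8, 2, 8, 7, 3, 1, 4, 1, 50]
Period length = 14

14


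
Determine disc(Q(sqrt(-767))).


For K = Q(sqrt(d)) with d squarefree: disc(K) = d if d = 1 mod 4, and disc(K) = 4d if d = 2 or 3 mod 4.
Here d = -767, and d mod 4 = 1.
d = 1 mod 4 (O_K = Z[(1+sqrt(d))/2]), so disc(K) = d = -767

-767


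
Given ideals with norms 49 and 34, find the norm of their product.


N(IJ) = N(I) * N(J)
= 49 * 34
= 1666

1666


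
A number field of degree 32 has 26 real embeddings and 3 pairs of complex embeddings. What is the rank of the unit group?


By Dirichlet's unit theorem:
rank = r1 + r2 - 1
= 26 + 3 - 1
= 28

28


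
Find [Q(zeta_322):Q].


The degree equals Euler's totient phi(322).
322 = 2 * 7 * 23
phi(322) = 132

132


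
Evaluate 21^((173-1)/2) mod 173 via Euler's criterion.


p = 173 is prime and the exponent is (p-1)/2 = 86, so by Euler's criterion 21^86 = (21/173) = +1 or -1 mod 173.
Compute by square-and-multiply:
  86 = 64 + 16 + 4 + 2 (binary 1010110)
  Repeated squaring mod 173: 21^1 = 21, 21^2 = 95, 21^4 = 29, 21^8 = 149, 21^16 = 57, 21^32 = 135, 21^64 = 60
  21^86 = 21^64 * 21^16 * 21^4 * 21^2 = 60 * 57 * 29 * 95 mod 173
    60 * 57 = 3420 = 133 mod 173
    133 * 29 = 3857 = 51 mod 173
    51 * 95 = 4845 = 1 mod 173
  21^86 = 1 mod 173
Result 1: 21 is a quadratic residue mod 173.
21^86 mod 173 = 1

1


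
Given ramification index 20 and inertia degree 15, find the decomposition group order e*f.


|D_P| = e * f
= 20 * 15
= 300

300


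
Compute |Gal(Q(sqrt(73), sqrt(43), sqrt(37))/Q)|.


The 3 square roots of distinct primes are multiplicatively independent over Q,
so [K:Q] = 2^3 and Gal(K/Q) is isomorphic to (Z/2Z)^3.
|Gal| = 2^3 = 8

8


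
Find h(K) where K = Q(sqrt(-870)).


K = Q(sqrt(-870)). d mod 4 = 2, so D = disc(K) = 4d = -3480
h(K) equals the number of primitive reduced positive-definite forms (a, b, c) = a*x^2 + b*x*y + c*y^2 with b^2 - 4ac = D,
where reduced means |b| <= a <= c, with b >= 0 whenever |b| = a or a = c, and primitive means gcd(a, b, c) = 1.
Reduced forces 3a^2 <= |D| = 3480, so 1 <= a <= 34; b must have the parity of D, and c = (b^2 - D)/(4a) must be an integer >= a.
Enumerate a = 1..34, b in [-a, a]:
  a=1: (1, 0, 870)  [1]
  a=2: (2, 0, 435)  [1]
  a=3: (3, 0, 290)  [1]
  a=4: none
  a=5: (5, 0, 174)  [1]
  a=6: (6, 0, 145)  [1]
  a=7..9: none
  a=10: (10, 0, 87)  [1]
  a=11..12: none
  a=13: (13, -2, 67), (13, 2, 67)  [2]
  a=14: none
  a=15: (15, 0, 58)  [1]
  a=16..18: none
  a=19: (19, -4, 46), (19, 4, 46)  [2]
  a=20..22: none
  a=23: (23, -4, 38), (23, 4, 38)  [2]
  a=24..25: none
  a=26: (26, -24, 39), (26, 24, 39)  [2]
  a=27..28: none
  a=29: (29, 0, 30)  [1]
  a=30..34: none
Total reduced forms: 1 + 1 + 1 + 1 + 1 + 1 + 2 + 1 + 2 + 2 + 2 + 1 = 16
h = 16

16


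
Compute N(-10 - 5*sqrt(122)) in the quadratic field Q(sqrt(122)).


N(a + b*sqrt(d)) = a^2 - d*b^2
= (-10)^2 - (122)*(-5)^2
= 100 - 3050
= -2950

-2950


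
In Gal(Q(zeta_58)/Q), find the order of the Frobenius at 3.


The Frobenius at p in Gal(Q(zeta_n)/Q) = (Z/nZ)* is the class of p, so its order is ord_58(3), the smallest k >= 1 with 3^k = 1 mod 58.
n = 58 = 2 * 29, phi(58) = 28; the order divides phi(n).
Divisors of 28: 1, 2, 4, 7, 14, 28
Repeated squaring mod 58: 3^1 = 3, 3^2 = 9, 3^4 = 23, 3^8 = 7, 3^16 = 49
Test divisors in increasing order:
  k=1: 3^1 = 3 mod 58
  k=2: 3^2 = 9 mod 58
  k=4: 3^4 = 23 mod 58
  k=7: 3^7 = 23 * 9 * 3 = 41 mod 58
  k=14: 3^14 = 7 * 23 * 9 = 57 mod 58
  k=28: 3^28 = 49 * 7 * 23 = 1 mod 58  <- first divisor giving 1
Order = 28

28


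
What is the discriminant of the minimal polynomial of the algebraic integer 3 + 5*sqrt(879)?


The element 3 + 5*sqrt(879) has minimal polynomial:
x^2 - 6*x - 21966
Discriminant = (-6)^2 - 4*(-21966)
= 36 + 87864
= 87900

87900


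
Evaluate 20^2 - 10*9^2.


x^2 - d*y^2
= 20^2 - 10*9^2
= 400 - 810
= -410

-410


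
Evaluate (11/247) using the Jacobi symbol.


Compute (11/247) via quadratic reciprocity:
  reciprocity: (11/247) -> -(247/11)
  reduce: (5/11)
  reciprocity: (5/11) -> +(11/5)
  reduce: (1/5)
  (1/5) = 1
Product of signs = -1

-1


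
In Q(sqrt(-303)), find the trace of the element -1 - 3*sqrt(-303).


Tr(a + b*sqrt(d)) = (a + b*sqrt(d)) + (a - b*sqrt(d)) = 2a
= 2 * (-1)
= -2

-2


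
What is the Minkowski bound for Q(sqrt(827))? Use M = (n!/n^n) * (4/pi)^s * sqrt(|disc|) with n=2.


d = 827, d mod 4 = 3, so disc(K) = 4d = 3308; |disc(K)| = 3308
Real quadratic field, so n = 2, s = r2 = 0, r1 = 2
M = (n!/n^n) * (4/pi)^s * sqrt(|disc(K)|) = (2!/2^2) * (4/pi)^0 * sqrt(3308)
= 0.5 * 1.000000 * 57.515215
= 28.7576

28.7576


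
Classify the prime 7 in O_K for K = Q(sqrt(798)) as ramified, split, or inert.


K = Q(sqrt(798)). Since d mod 4 = 2, disc(K) = 3192.
Check p | disc: 3192 mod 7 = 0.
p divides disc, so p ramifies: (p) = P^2 with e=2, f=1, g=1.
Therefore p is ramified.

ramified


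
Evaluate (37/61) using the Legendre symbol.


p = 61 is prime, so compute (37/61) with the reciprocity algorithm (Jacobi-symbol steps: pull out 2s via (2/n), flip via reciprocity, reduce):
  reciprocity: (37/61) -> +(61/37)
  reduce: (24/37)
  pull out 2: (2/37) = -1  (since 37 mod 8 = 5)
  pull out 2: (2/37) = -1  (since 37 mod 8 = 5)
  pull out 2: (2/37) = -1  (since 37 mod 8 = 5)
  reciprocity: (3/37) -> +(37/3)
  reduce: (1/3)
  (1/3) = 1
Product of signs = -1
(37/61) = -1

-1


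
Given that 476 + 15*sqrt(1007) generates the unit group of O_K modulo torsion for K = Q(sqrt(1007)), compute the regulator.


epsilon = 476 + 15*sqrt(1007)
= 951.9989
R = ln(951.9989)
= 6.8586

6.8586


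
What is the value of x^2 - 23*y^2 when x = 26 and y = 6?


x^2 - d*y^2
= 26^2 - 23*6^2
= 676 - 828
= -152

-152


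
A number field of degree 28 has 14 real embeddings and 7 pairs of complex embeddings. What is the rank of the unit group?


By Dirichlet's unit theorem:
rank = r1 + r2 - 1
= 14 + 7 - 1
= 20

20


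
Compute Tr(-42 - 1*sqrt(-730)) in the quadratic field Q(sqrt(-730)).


Tr(a + b*sqrt(d)) = (a + b*sqrt(d)) + (a - b*sqrt(d)) = 2a
= 2 * (-42)
= -84

-84


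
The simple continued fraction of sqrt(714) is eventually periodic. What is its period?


Run the CF algorithm for sqrt(714).
a_0 = floor(sqrt(714)) = 26; set m_0=0, q_0=1.
Recurrence: m' = q*a - m,  q' = (d - m'^2)/q,  a' = floor((a_0 + m')/q').
  step 1: m=26, q=38, a=1
  step 2: m=12, q=15, a=2
  step 3: m=18, q=26, a=1
  step 4: m=8, q=25, a=1
  step 5: m=17, q=17, a=2
  step 6: m=17, q=25, a=1
  step 7: m=8, q=26, a=1
  step 8: m=18, q=15, a=2
  step 9: m=12, q=38, a=1
  step 10: m=26, q=1, a=52
a_10 = 2*a_0 = 52, so the period closes here.
sqrt(714) = [26; 1, 2, 1, 1, 2, 1, 1, 2, 1, 52]
Period length = 10

10


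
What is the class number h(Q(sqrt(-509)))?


K = Q(sqrt(-509)). d mod 4 = 3, so D = disc(K) = 4d = -2036
h(K) equals the number of primitive reduced positive-definite forms (a, b, c) = a*x^2 + b*x*y + c*y^2 with b^2 - 4ac = D,
where reduced means |b| <= a <= c, with b >= 0 whenever |b| = a or a = c, and primitive means gcd(a, b, c) = 1.
Reduced forces 3a^2 <= |D| = 2036, so 1 <= a <= 26; b must have the parity of D, and c = (b^2 - D)/(4a) must be an integer >= a.
Enumerate a = 1..26, b in [-a, a]:
  a=1: (1, 0, 509)  [1]
  a=2: (2, 2, 255)  [1]
  a=3: (3, -2, 170), (3, 2, 170)  [2]
  a=4: none
  a=5: (5, -2, 102), (5, 2, 102)  [2]
  a=6: (6, -2, 85), (6, 2, 85)  [2]
  a=7: (7, -6, 74), (7, 6, 74)  [2]
  a=8: none
  a=9: (9, -4, 57), (9, 4, 57)  [2]
  a=10: (10, -2, 51), (10, 2, 51)  [2]
  a=11..13: none
  a=14: (14, -6, 37), (14, 6, 37)  [2]
  a=15: (15, -8, 35), (15, -2, 34), (15, 2, 34), (15, 8, 35)  [4]
  a=16: none
  a=17: (17, -2, 30), (17, 2, 30)  [2]
  a=18: (18, -14, 31), (18, 14, 31)  [2]
  a=19: (19, -4, 27), (19, 4, 27)  [2]
  a=20: none
  a=21: (21, -20, 29), (21, -8, 25), (21, 8, 25), (21, 20, 29)  [4]
  a=22..26: none
Total reduced forms: 1 + 1 + 2 + 2 + 2 + 2 + 2 + 2 + 2 + 4 + 2 + 2 + 2 + 4 = 30
h = 30

30


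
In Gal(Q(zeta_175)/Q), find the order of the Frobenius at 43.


The Frobenius at p in Gal(Q(zeta_n)/Q) = (Z/nZ)* is the class of p, so its order is ord_175(43), the smallest k >= 1 with 43^k = 1 mod 175.
n = 175 = 5^2 * 7, phi(175) = 120; the order divides phi(n).
Divisors of 120: 1, 2, 3, 4, 5, 6, 8, 10, 12, 15, 20, 24, 30, 40, 60, 120
Repeated squaring mod 175: 43^1 = 43, 43^2 = 99, 43^4 = 1, 43^8 = 1, 43^16 = 1, 43^32 = 1, 43^64 = 1
Test divisors in increasing order:
  k=1: 43^1 = 43 mod 175
  k=2: 43^2 = 99 mod 175
  k=3: 43^3 = 99 * 43 = 57 mod 175
  k=4: 43^4 = 1 mod 175  <- first divisor giving 1
Order = 4

4


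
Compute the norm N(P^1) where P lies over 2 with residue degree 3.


N(P^a) = p^(a*f)
= 2^(1*3)
= 2^3
= 8

8


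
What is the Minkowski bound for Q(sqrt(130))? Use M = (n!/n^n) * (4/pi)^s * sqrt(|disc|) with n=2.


d = 130, d mod 4 = 2, so disc(K) = 4d = 520; |disc(K)| = 520
Real quadratic field, so n = 2, s = r2 = 0, r1 = 2
M = (n!/n^n) * (4/pi)^s * sqrt(|disc(K)|) = (2!/2^2) * (4/pi)^0 * sqrt(520)
= 0.5 * 1.000000 * 22.803509
= 11.4018

11.4018


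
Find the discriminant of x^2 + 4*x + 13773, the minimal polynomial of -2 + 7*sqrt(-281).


The element -2 + 7*sqrt(-281) has minimal polynomial:
x^2 + 4*x + 13773
Discriminant = (4)^2 - 4*(13773)
= 16 - 55092
= -55076

-55076


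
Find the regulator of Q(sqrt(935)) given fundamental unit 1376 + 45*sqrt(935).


epsilon = 1376 + 45*sqrt(935)
= 2751.9996
R = ln(2751.9996)
= 7.9201

7.9201


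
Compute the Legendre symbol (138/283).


p = 283 is prime, so compute (138/283) with the reciprocity algorithm (Jacobi-symbol steps: pull out 2s via (2/n), flip via reciprocity, reduce):
  pull out 2: (2/283) = -1  (since 283 mod 8 = 3)
  reciprocity: (69/283) -> +(283/69)
  reduce: (7/69)
  reciprocity: (7/69) -> +(69/7)
  reduce: (6/7)
  pull out 2: (2/7) = +1  (since 7 mod 8 = 7)
  reciprocity: (3/7) -> -(7/3)
  reduce: (1/3)
  (1/3) = 1
Product of signs = 1
(138/283) = 1

1


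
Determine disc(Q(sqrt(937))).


For K = Q(sqrt(d)) with d squarefree: disc(K) = d if d = 1 mod 4, and disc(K) = 4d if d = 2 or 3 mod 4.
Here d = 937, and d mod 4 = 1.
d = 1 mod 4 (O_K = Z[(1+sqrt(d))/2]), so disc(K) = d = 937

937


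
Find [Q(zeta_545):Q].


The degree equals Euler's totient phi(545).
545 = 5 * 109
phi(545) = 432

432


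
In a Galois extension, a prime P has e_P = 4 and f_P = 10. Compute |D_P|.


|D_P| = e * f
= 4 * 10
= 40

40


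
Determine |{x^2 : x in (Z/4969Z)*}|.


For prime p, the number of non-zero quadratic residues is (p-1)/2.
= (4969-1)/2
= 2484

2484


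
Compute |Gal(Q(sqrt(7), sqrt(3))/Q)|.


The 2 square roots of distinct primes are multiplicatively independent over Q,
so [K:Q] = 2^2 and Gal(K/Q) is isomorphic to (Z/2Z)^2.
|Gal| = 2^2 = 4

4


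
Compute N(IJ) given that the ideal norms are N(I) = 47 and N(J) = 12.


N(IJ) = N(I) * N(J)
= 47 * 12
= 564

564


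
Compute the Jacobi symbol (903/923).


Compute (903/923) via quadratic reciprocity:
  reciprocity: (903/923) -> -(923/903)
  reduce: (20/903)
  pull out 2: (2/903) = +1  (since 903 mod 8 = 7)
  pull out 2: (2/903) = +1  (since 903 mod 8 = 7)
  reciprocity: (5/903) -> +(903/5)
  reduce: (3/5)
  reciprocity: (3/5) -> +(5/3)
  reduce: (2/3)
  pull out 2: (2/3) = -1  (since 3 mod 8 = 3)
  (1/3) = 1
Product of signs = 1

1


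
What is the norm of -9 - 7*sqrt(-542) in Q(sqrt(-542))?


N(a + b*sqrt(d)) = a^2 - d*b^2
= (-9)^2 - (-542)*(-7)^2
= 81 + 26558
= 26639

26639


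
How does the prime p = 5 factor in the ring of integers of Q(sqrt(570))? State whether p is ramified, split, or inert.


K = Q(sqrt(570)). Since d mod 4 = 2, disc(K) = 2280.
Check p | disc: 2280 mod 5 = 0.
p divides disc, so p ramifies: (p) = P^2 with e=2, f=1, g=1.
Therefore p is ramified.

ramified


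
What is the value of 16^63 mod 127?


p = 127 is prime and the exponent is (p-1)/2 = 63, so by Euler's criterion 16^63 = (16/127) = +1 or -1 mod 127.
Compute by square-and-multiply:
  63 = 32 + 16 + 8 + 4 + 2 + 1 (binary 111111)
  Repeated squaring mod 127: 16^1 = 16, 16^2 = 2, 16^4 = 4, 16^8 = 16, 16^16 = 2, 16^32 = 4
  16^63 = 16^32 * 16^16 * 16^8 * 16^4 * 16^2 * 16^1 = 4 * 2 * 16 * 4 * 2 * 16 mod 127
    4 * 2 = 8 = 8 mod 127
    8 * 16 = 128 = 1 mod 127
    1 * 4 = 4 = 4 mod 127
    4 * 2 = 8 = 8 mod 127
    8 * 16 = 128 = 1 mod 127
  16^63 = 1 mod 127
Result 1: 16 is a quadratic residue mod 127.
16^63 mod 127 = 1

1


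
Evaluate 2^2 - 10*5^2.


x^2 - d*y^2
= 2^2 - 10*5^2
= 4 - 250
= -246

-246


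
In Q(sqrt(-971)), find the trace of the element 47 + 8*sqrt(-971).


Tr(a + b*sqrt(d)) = (a + b*sqrt(d)) + (a - b*sqrt(d)) = 2a
= 2 * (47)
= 94

94


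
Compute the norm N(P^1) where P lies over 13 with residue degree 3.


N(P^a) = p^(a*f)
= 13^(1*3)
= 13^3
= 2197

2197


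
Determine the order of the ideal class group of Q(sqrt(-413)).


K = Q(sqrt(-413)). d mod 4 = 3, so D = disc(K) = 4d = -1652
h(K) equals the number of primitive reduced positive-definite forms (a, b, c) = a*x^2 + b*x*y + c*y^2 with b^2 - 4ac = D,
where reduced means |b| <= a <= c, with b >= 0 whenever |b| = a or a = c, and primitive means gcd(a, b, c) = 1.
Reduced forces 3a^2 <= |D| = 1652, so 1 <= a <= 23; b must have the parity of D, and c = (b^2 - D)/(4a) must be an integer >= a.
Enumerate a = 1..23, b in [-a, a]:
  a=1: (1, 0, 413)  [1]
  a=2: (2, 2, 207)  [1]
  a=3: (3, -2, 138), (3, 2, 138)  [2]
  a=4..5: none
  a=6: (6, -2, 69), (6, 2, 69)  [2]
  a=7: (7, 0, 59)  [1]
  a=8: none
  a=9: (9, -2, 46), (9, 2, 46)  [2]
  a=10: none
  a=11: (11, -8, 39), (11, 8, 39)  [2]
  a=12: none
  a=13: (13, -8, 33), (13, 8, 33)  [2]
  a=14: (14, 14, 33)  [1]
  a=15..17: none
  a=18: (18, -2, 23), (18, 2, 23)  [2]
  a=19: (19, -18, 26), (19, 18, 26)  [2]
  a=20: none
  a=21: (21, -14, 22), (21, 14, 22)  [2]
  a=22..23: none
Total reduced forms: 1 + 1 + 2 + 2 + 1 + 2 + 2 + 2 + 1 + 2 + 2 + 2 = 20
h = 20

20


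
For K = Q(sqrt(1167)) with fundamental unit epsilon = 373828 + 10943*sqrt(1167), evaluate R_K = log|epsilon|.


epsilon = 373828 + 10943*sqrt(1167)
= 747656.0000
R = ln(747656.0000)
= 13.5247

13.5247


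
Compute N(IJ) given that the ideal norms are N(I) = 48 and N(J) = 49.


N(IJ) = N(I) * N(J)
= 48 * 49
= 2352

2352


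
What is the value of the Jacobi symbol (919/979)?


Compute (919/979) via quadratic reciprocity:
  reciprocity: (919/979) -> -(979/919)
  reduce: (60/919)
  pull out 2: (2/919) = +1  (since 919 mod 8 = 7)
  pull out 2: (2/919) = +1  (since 919 mod 8 = 7)
  reciprocity: (15/919) -> -(919/15)
  reduce: (4/15)
  pull out 2: (2/15) = +1  (since 15 mod 8 = 7)
  pull out 2: (2/15) = +1  (since 15 mod 8 = 7)
  (1/15) = 1
Product of signs = 1

1


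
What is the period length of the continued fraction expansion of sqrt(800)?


Run the CF algorithm for sqrt(800).
a_0 = floor(sqrt(800)) = 28; set m_0=0, q_0=1.
Recurrence: m' = q*a - m,  q' = (d - m'^2)/q,  a' = floor((a_0 + m')/q').
  step 1: m=28, q=16, a=3
  step 2: m=20, q=25, a=1
  step 3: m=5, q=31, a=1
  step 4: m=26, q=4, a=13
  step 5: m=26, q=31, a=1
  step 6: m=5, q=25, a=1
  step 7: m=20, q=16, a=3
  step 8: m=28, q=1, a=56
a_8 = 2*a_0 = 56, so the period closes here.
sqrt(800) = [28; 3, 1, 1, 13, 1, 1, 3, 56]
Period length = 8

8


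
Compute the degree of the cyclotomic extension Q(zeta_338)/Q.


The degree equals Euler's totient phi(338).
338 = 2 * 13^2
phi(338) = 156

156


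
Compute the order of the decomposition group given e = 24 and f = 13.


|D_P| = e * f
= 24 * 13
= 312

312


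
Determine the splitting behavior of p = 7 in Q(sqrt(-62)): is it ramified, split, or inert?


K = Q(sqrt(-62)). Since d mod 4 = 2, disc(K) = -248.
Check p | disc: -248 mod 7 = 4.
p does not divide disc. Compute Legendre symbol (d/p):
1^((7-1)/2) mod 7 = 1
(d/p) = 1, so p splits: (p) = P*P' with e=1, f=1, g=2.
Therefore p is split.

split


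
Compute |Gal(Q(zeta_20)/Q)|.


|Gal(Q(zeta_20)/Q)| = phi(20)
= 8

8


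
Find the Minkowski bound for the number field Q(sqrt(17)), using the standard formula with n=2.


d = 17, d mod 4 = 1, so disc(K) = d = 17; |disc(K)| = 17
Real quadratic field, so n = 2, s = r2 = 0, r1 = 2
M = (n!/n^n) * (4/pi)^s * sqrt(|disc(K)|) = (2!/2^2) * (4/pi)^0 * sqrt(17)
= 0.5 * 1.000000 * 4.123106
= 2.0616

2.0616


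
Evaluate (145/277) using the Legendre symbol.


p = 277 is prime, so compute (145/277) with the reciprocity algorithm (Jacobi-symbol steps: pull out 2s via (2/n), flip via reciprocity, reduce):
  reciprocity: (145/277) -> +(277/145)
  reduce: (132/145)
  pull out 2: (2/145) = +1  (since 145 mod 8 = 1)
  pull out 2: (2/145) = +1  (since 145 mod 8 = 1)
  reciprocity: (33/145) -> +(145/33)
  reduce: (13/33)
  reciprocity: (13/33) -> +(33/13)
  reduce: (7/13)
  reciprocity: (7/13) -> +(13/7)
  reduce: (6/7)
  pull out 2: (2/7) = +1  (since 7 mod 8 = 7)
  reciprocity: (3/7) -> -(7/3)
  reduce: (1/3)
  (1/3) = 1
Product of signs = -1
(145/277) = -1

-1


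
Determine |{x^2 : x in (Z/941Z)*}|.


For prime p, the number of non-zero quadratic residues is (p-1)/2.
= (941-1)/2
= 470

470


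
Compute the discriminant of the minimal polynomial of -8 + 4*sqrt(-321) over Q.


The element -8 + 4*sqrt(-321) has minimal polynomial:
x^2 + 16*x + 5200
Discriminant = (16)^2 - 4*(5200)
= 256 - 20800
= -20544

-20544


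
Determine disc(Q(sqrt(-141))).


For K = Q(sqrt(d)) with d squarefree: disc(K) = d if d = 1 mod 4, and disc(K) = 4d if d = 2 or 3 mod 4.
Here d = -141, and d mod 4 = 3.
d = 3 mod 4, not 1 (O_K = Z[sqrt(d)]), so disc(K) = 4d = 4 * (-141) = -564

-564


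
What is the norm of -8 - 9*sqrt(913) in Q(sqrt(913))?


N(a + b*sqrt(d)) = a^2 - d*b^2
= (-8)^2 - (913)*(-9)^2
= 64 - 73953
= -73889

-73889


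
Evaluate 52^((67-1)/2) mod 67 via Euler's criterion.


p = 67 is prime and the exponent is (p-1)/2 = 33, so by Euler's criterion 52^33 = (52/67) = +1 or -1 mod 67.
Compute by square-and-multiply:
  33 = 32 + 1 (binary 100001)
  Repeated squaring mod 67: 52^1 = 52, 52^2 = 24, 52^4 = 40, 52^8 = 59, 52^16 = 64, 52^32 = 9
  52^33 = 52^32 * 52^1 = 9 * 52 mod 67
    9 * 52 = 468 = 66 mod 67
  52^33 = 66 mod 67
Result 66 = p - 1 = -1 mod 67: 52 is a quadratic non-residue mod 67. As a residue in [0, p-1] the value is 66.
52^33 mod 67 = 66

66


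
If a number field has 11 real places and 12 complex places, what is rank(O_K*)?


By Dirichlet's unit theorem:
rank = r1 + r2 - 1
= 11 + 12 - 1
= 22

22


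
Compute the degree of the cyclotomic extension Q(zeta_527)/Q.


The degree equals Euler's totient phi(527).
527 = 17 * 31
phi(527) = 480

480


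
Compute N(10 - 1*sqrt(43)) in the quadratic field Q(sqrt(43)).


N(a + b*sqrt(d)) = a^2 - d*b^2
= (10)^2 - (43)*(-1)^2
= 100 - 43
= 57

57


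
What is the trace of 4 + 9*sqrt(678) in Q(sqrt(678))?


Tr(a + b*sqrt(d)) = (a + b*sqrt(d)) + (a - b*sqrt(d)) = 2a
= 2 * (4)
= 8

8


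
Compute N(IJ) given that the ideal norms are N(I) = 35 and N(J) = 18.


N(IJ) = N(I) * N(J)
= 35 * 18
= 630

630


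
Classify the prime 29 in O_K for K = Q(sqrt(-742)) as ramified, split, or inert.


K = Q(sqrt(-742)). Since d mod 4 = 2, disc(K) = -2968.
Check p | disc: -2968 mod 29 = 19.
p does not divide disc. Compute Legendre symbol (d/p):
12^((29-1)/2) mod 29 = -1
(d/p) = -1, so p is inert: (p) stays prime with e=1, f=2, g=1.
Therefore p is inert.

inert


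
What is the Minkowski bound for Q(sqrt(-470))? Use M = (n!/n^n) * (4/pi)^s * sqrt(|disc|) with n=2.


d = -470, d mod 4 = 2, so disc(K) = 4d = -1880; |disc(K)| = 1880
Imaginary quadratic field, so n = 2, s = r2 = 1, r1 = 0
M = (n!/n^n) * (4/pi)^s * sqrt(|disc(K)|) = (2!/2^2) * (4/pi)^1 * sqrt(1880)
= 0.5 * 1.273240 * 43.358967
= 27.6032

27.6032


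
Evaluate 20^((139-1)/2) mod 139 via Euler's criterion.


p = 139 is prime and the exponent is (p-1)/2 = 69, so by Euler's criterion 20^69 = (20/139) = +1 or -1 mod 139.
Compute by square-and-multiply:
  69 = 64 + 4 + 1 (binary 1000101)
  Repeated squaring mod 139: 20^1 = 20, 20^2 = 122, 20^4 = 11, 20^8 = 121, 20^16 = 46, 20^32 = 31, 20^64 = 127
  20^69 = 20^64 * 20^4 * 20^1 = 127 * 11 * 20 mod 139
    127 * 11 = 1397 = 7 mod 139
    7 * 20 = 140 = 1 mod 139
  20^69 = 1 mod 139
Result 1: 20 is a quadratic residue mod 139.
20^69 mod 139 = 1

1


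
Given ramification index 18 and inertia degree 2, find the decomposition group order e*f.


|D_P| = e * f
= 18 * 2
= 36

36


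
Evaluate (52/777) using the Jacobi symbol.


Compute (52/777) via quadratic reciprocity:
  pull out 2: (2/777) = +1  (since 777 mod 8 = 1)
  pull out 2: (2/777) = +1  (since 777 mod 8 = 1)
  reciprocity: (13/777) -> +(777/13)
  reduce: (10/13)
  pull out 2: (2/13) = -1  (since 13 mod 8 = 5)
  reciprocity: (5/13) -> +(13/5)
  reduce: (3/5)
  reciprocity: (3/5) -> +(5/3)
  reduce: (2/3)
  pull out 2: (2/3) = -1  (since 3 mod 8 = 3)
  (1/3) = 1
Product of signs = 1

1


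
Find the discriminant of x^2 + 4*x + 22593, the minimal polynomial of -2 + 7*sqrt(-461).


The element -2 + 7*sqrt(-461) has minimal polynomial:
x^2 + 4*x + 22593
Discriminant = (4)^2 - 4*(22593)
= 16 - 90372
= -90356

-90356


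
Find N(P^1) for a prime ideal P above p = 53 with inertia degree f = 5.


N(P^a) = p^(a*f)
= 53^(1*5)
= 53^5
= 418195493

418195493


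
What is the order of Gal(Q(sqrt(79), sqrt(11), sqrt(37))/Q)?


The 3 square roots of distinct primes are multiplicatively independent over Q,
so [K:Q] = 2^3 and Gal(K/Q) is isomorphic to (Z/2Z)^3.
|Gal| = 2^3 = 8

8


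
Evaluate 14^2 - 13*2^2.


x^2 - d*y^2
= 14^2 - 13*2^2
= 196 - 52
= 144

144


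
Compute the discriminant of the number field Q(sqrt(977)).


For K = Q(sqrt(d)) with d squarefree: disc(K) = d if d = 1 mod 4, and disc(K) = 4d if d = 2 or 3 mod 4.
Here d = 977, and d mod 4 = 1.
d = 1 mod 4 (O_K = Z[(1+sqrt(d))/2]), so disc(K) = d = 977

977


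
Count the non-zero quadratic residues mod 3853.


For prime p, the number of non-zero quadratic residues is (p-1)/2.
= (3853-1)/2
= 1926

1926


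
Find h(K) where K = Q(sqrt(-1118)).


K = Q(sqrt(-1118)). d mod 4 = 2, so D = disc(K) = 4d = -4472
h(K) equals the number of primitive reduced positive-definite forms (a, b, c) = a*x^2 + b*x*y + c*y^2 with b^2 - 4ac = D,
where reduced means |b| <= a <= c, with b >= 0 whenever |b| = a or a = c, and primitive means gcd(a, b, c) = 1.
Reduced forces 3a^2 <= |D| = 4472, so 1 <= a <= 38; b must have the parity of D, and c = (b^2 - D)/(4a) must be an integer >= a.
Enumerate a = 1..38, b in [-a, a]:
  a=1: (1, 0, 1118)  [1]
  a=2: (2, 0, 559)  [1]
  a=3: (3, -2, 373), (3, 2, 373)  [2]
  a=4..5: none
  a=6: (6, -4, 187), (6, 4, 187)  [2]
  a=7: (7, -6, 161), (7, 6, 161)  [2]
  a=8: none
  a=9: (9, -8, 126), (9, 8, 126)  [2]
  a=10: none
  a=11: (11, -4, 102), (11, 4, 102)  [2]
  a=12: none
  a=13: (13, 0, 86)  [1]
  a=14: (14, -8, 81), (14, 8, 81)  [2]
  a=15..16: none
  a=17: (17, -4, 66), (17, 4, 66)  [2]
  a=18: (18, -8, 63), (18, 8, 63)  [2]
  a=19..20: none
  a=21: (21, -20, 58), (21, -8, 54), (21, 8, 54), (21, 20, 58)  [4]
  a=22: (22, -4, 51), (22, 4, 51)  [2]
  a=23: (23, -6, 49), (23, 6, 49)  [2]
  a=24..25: none
  a=26: (26, 0, 43)  [1]
  a=27: (27, -8, 42), (27, 8, 42)  [2]
  a=28: none
  a=29: (29, -20, 42), (29, 20, 42)  [2]
  a=30..32: none
  a=33: (33, -26, 39), (33, -4, 34), (33, 4, 34), (33, 26, 39)  [4]
  a=34..38: none
Total reduced forms: 1 + 1 + 2 + 2 + 2 + 2 + 2 + 1 + 2 + 2 + 2 + 4 + 2 + 2 + 1 + 2 + 2 + 4 = 36
h = 36

36


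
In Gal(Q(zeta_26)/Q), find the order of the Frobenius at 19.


The Frobenius at p in Gal(Q(zeta_n)/Q) = (Z/nZ)* is the class of p, so its order is ord_26(19), the smallest k >= 1 with 19^k = 1 mod 26.
n = 26 = 2 * 13, phi(26) = 12; the order divides phi(n).
Divisors of 12: 1, 2, 3, 4, 6, 12
Repeated squaring mod 26: 19^1 = 19, 19^2 = 23, 19^4 = 9, 19^8 = 3
Test divisors in increasing order:
  k=1: 19^1 = 19 mod 26
  k=2: 19^2 = 23 mod 26
  k=3: 19^3 = 23 * 19 = 21 mod 26
  k=4: 19^4 = 9 mod 26
  k=6: 19^6 = 9 * 23 = 25 mod 26
  k=12: 19^12 = 3 * 9 = 1 mod 26  <- first divisor giving 1
Order = 12

12
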